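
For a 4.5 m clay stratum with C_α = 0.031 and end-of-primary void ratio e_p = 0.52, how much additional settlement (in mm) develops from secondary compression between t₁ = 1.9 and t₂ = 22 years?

S_s ≈ 97.6 mm

Secondary compression: S_s = C_α·H/(1+e_p)·log₁₀(t₂/t₁)
S_s = 0.031×4.5/(1+0.52)×log₁₀(22/1.9)
    = 0.09178 × 1.064 = 0.09762 m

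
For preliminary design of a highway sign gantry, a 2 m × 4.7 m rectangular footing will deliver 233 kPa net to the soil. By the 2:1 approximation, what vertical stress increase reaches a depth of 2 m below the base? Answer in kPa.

By the 2:1 method the load spreads at 1 horizontal : 2 vertical, so at depth z the loaded area has grown by z in each plan dimension:
Δσ = qBL/((B+z)(L+z)) = 233×2×4.7/((2+2)(4.7+2)) = 81.724 kPa

Δσ_z ≈ 81.7 kPa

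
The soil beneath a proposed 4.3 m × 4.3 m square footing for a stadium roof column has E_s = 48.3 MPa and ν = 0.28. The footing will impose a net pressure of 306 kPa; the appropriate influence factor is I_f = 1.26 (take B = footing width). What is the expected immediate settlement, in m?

Immediate (elastic) settlement: S_e = q·B·(1−ν²)/E_s · I_f.
E_s = 48.3 MPa = 48300 kPa.
S_e = 306 × 4.3 × (1 − 0.28²) / 48300 × 1.26
    = 306 × 4.3 × 0.9216 / 48300 × 1.26
    = 0.03163 m

S_e ≈ 0.0316 m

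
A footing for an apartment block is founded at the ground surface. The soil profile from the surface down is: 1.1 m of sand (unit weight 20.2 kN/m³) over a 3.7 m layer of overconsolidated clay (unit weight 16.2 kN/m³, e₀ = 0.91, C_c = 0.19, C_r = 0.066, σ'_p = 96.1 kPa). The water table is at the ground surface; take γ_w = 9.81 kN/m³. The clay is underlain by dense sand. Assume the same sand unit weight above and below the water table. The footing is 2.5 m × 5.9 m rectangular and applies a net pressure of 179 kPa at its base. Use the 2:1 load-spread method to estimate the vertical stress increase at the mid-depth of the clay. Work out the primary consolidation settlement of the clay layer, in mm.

S_c ≈ 67.2 mm

Mid-depth of clay below the ground surface: z = 1.1 + 3.7/2 = 2.95 m.
Total vertical stress at mid-clay: σ_v = 20.2×1.1 + 16.2×1.85 = 52.19 kPa.
Pore pressure: u = 9.81×(2.95 − 0) = 28.94 kPa.
Initial effective stress: σ'_0 = σ_v − u = 52.19 − 28.94 = 23.25 kPa.
Stress increase at mid-clay by the 2:1 spreading method:
Δσ = qBL/((B+z)(L+z)) = 179×2.5×5.9/((2.5+2.95)(5.9+2.95)) = 54.74 kPa
Final effective stress: σ'_f = 23.25 + 54.74 = 77.99 kPa.
σ'_f = 77.99 ≤ σ'_p = 96.1 kPa, so the clay remains overconsolidated and only the recompression index applies:
S_c = C_r·H/(1+e₀)·log₁₀(σ'_f/σ'_0) = 0.066×3.7/1.91×log₁₀(77.99/23.25)
    = 0.12786 × 0.52562 = 0.0672 m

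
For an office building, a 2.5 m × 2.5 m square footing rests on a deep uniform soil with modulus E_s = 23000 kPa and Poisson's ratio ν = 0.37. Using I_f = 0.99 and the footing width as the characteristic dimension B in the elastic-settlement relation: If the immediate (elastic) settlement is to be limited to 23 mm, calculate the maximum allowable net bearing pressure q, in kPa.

S_e = q·B·(1−ν²)/E_s · I_f  ⇒  q = S_e·E_s / (B·(1−ν²)·I_f).
q = 0.023 × 23000 / (2.5 × 0.8631 × 0.99) = 247.6 kPa

q ≈ 248 kPa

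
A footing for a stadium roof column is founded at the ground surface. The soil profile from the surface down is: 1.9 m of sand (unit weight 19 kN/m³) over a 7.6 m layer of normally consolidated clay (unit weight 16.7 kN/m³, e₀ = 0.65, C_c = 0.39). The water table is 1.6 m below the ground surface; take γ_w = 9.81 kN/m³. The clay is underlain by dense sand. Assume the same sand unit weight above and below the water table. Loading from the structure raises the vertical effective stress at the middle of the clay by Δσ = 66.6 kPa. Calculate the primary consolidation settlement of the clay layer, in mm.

S_c ≈ 587 mm

Mid-depth of clay below the ground surface: z = 1.9 + 7.6/2 = 5.7 m.
Total vertical stress at mid-clay: σ_v = 19×1.9 + 16.7×3.8 = 99.56 kPa.
Pore pressure: u = 9.81×(5.7 − 1.6) = 40.221 kPa.
Initial effective stress: σ'_0 = σ_v − u = 99.56 − 40.221 = 59.339 kPa.
Final effective stress: σ'_f = σ'_0 + Δσ = 59.339 + 66.6 = 125.94 kPa.
Normally consolidated clay, so the full stress increment lies on the virgin compression line:
S_c = C_c·H/(1+e₀)·log₁₀(σ'_f/σ'_0) = 0.39×7.6/(1+0.65)×log₁₀(125.94/59.339)
    = 1.7964 × 0.32682 = 0.5871 m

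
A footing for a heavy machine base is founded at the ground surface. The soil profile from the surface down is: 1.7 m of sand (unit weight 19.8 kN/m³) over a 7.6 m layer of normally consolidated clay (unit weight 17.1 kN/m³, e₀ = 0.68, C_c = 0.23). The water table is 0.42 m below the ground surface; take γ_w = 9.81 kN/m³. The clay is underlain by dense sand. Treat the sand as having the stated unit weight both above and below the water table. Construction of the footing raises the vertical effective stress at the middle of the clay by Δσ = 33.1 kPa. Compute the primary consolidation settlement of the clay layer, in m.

S_c ≈ 0.234 m

Mid-depth of clay below the ground surface: z = 1.7 + 7.6/2 = 5.5 m.
Total vertical stress at mid-clay: σ_v = 19.8×1.7 + 17.1×3.8 = 98.64 kPa.
Pore pressure: u = 9.81×(5.5 − 0.42) = 49.835 kPa.
Initial effective stress: σ'_0 = σ_v − u = 98.64 − 49.835 = 48.805 kPa.
Final effective stress: σ'_f = σ'_0 + Δσ = 48.805 + 33.1 = 81.905 kPa.
Normally consolidated clay, so the full stress increment lies on the virgin compression line:
S_c = C_c·H/(1+e₀)·log₁₀(σ'_f/σ'_0) = 0.23×7.6/(1+0.68)×log₁₀(81.905/48.805)
    = 1.0405 × 0.22485 = 0.234 m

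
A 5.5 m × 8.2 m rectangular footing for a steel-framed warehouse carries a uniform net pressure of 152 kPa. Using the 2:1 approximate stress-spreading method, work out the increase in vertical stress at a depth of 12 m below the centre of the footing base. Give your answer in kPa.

Δσ_z ≈ 19.4 kPa

By the 2:1 method the load spreads at 1 horizontal : 2 vertical, so at depth z the loaded area has grown by z in each plan dimension:
Δσ = qBL/((B+z)(L+z)) = 152×5.5×8.2/((5.5+12)(8.2+12)) = 19.392 kPa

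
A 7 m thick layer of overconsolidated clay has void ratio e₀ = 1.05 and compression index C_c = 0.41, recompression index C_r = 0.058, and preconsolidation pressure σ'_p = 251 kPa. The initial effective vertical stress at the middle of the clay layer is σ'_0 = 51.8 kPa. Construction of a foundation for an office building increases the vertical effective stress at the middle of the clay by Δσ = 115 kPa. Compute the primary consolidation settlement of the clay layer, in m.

Final effective stress: σ'_f = 51.8 + 115 = 166.8 kPa.
σ'_f = 166.8 ≤ σ'_p = 251 kPa, so the clay remains overconsolidated and only the recompression index applies:
S_c = C_r·H/(1+e₀)·log₁₀(σ'_f/σ'_0) = 0.058×7/2.05×log₁₀(166.8/51.8)
    = 0.19805 × 0.50787 = 0.1006 m

S_c ≈ 0.101 m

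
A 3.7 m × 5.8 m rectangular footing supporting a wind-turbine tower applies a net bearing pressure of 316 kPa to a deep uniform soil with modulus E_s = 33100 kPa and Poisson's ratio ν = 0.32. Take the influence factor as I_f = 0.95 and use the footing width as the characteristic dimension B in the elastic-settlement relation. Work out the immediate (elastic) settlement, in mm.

Immediate (elastic) settlement: S_e = q·B·(1−ν²)/E_s · I_f.
S_e = 316 × 3.7 × (1 − 0.32²) / 33100 × 0.95
    = 316 × 3.7 × 0.8976 / 33100 × 0.95
    = 0.03012 m = 30.12 mm

S_e ≈ 30.1 mm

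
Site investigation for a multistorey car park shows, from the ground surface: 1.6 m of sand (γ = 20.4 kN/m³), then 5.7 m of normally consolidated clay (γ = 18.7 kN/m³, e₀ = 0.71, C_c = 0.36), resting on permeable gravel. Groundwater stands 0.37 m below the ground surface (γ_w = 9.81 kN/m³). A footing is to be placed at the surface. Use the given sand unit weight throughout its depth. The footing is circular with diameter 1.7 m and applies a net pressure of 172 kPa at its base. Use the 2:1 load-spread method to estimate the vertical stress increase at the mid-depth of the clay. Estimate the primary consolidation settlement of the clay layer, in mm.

Mid-depth of clay below the ground surface: z = 1.6 + 5.7/2 = 4.45 m.
Total vertical stress at mid-clay: σ_v = 20.4×1.6 + 18.7×2.85 = 85.935 kPa.
Pore pressure: u = 9.81×(4.45 − 0.37) = 40.025 kPa.
Initial effective stress: σ'_0 = σ_v − u = 85.935 − 40.025 = 45.91 kPa.
Stress increase at mid-clay by the 2:1 spreading method:
Δσ ≈ qD²/(D+z)² = 172×1.7²/(1.7+4.45)² = 13.142 kPa
Final effective stress: σ'_f = σ'_0 + Δσ = 45.91 + 13.142 = 59.052 kPa.
Normally consolidated clay, so the full stress increment lies on the virgin compression line:
S_c = C_c·H/(1+e₀)·log₁₀(σ'_f/σ'_0) = 0.36×5.7/(1+0.71)×log₁₀(59.052/45.91)
    = 1.2 × 0.10933 = 0.1312 m

S_c ≈ 131 mm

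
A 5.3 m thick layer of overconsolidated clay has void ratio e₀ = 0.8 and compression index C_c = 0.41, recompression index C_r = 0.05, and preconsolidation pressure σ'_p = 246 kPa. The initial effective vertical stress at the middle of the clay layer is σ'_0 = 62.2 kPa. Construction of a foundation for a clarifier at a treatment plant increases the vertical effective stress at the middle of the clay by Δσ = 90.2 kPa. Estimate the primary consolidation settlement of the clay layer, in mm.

S_c ≈ 57.3 mm

Final effective stress: σ'_f = 62.2 + 90.2 = 152.4 kPa.
σ'_f = 152.4 ≤ σ'_p = 246 kPa, so the clay remains overconsolidated and only the recompression index applies:
S_c = C_r·H/(1+e₀)·log₁₀(σ'_f/σ'_0) = 0.05×5.3/1.8×log₁₀(152.4/62.2)
    = 0.14722 × 0.38919 = 0.0573 m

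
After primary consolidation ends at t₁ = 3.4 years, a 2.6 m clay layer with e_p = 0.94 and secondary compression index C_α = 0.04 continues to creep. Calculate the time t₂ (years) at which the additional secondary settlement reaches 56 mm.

S_s = C_α·H/(1+e_p)·log₁₀(t₂/t₁) ⇒ log₁₀(t₂/t₁) = S_s·(1+e_p)/(C_α·H).
log₁₀(t₂/t₁) = 0.056 × (1+0.94) / (0.04×2.6) = 1.045
t₂ = t₁ × 10^1.045 = 3.4 × 11.08 = 37.68 years

t₂ ≈ 37.7 years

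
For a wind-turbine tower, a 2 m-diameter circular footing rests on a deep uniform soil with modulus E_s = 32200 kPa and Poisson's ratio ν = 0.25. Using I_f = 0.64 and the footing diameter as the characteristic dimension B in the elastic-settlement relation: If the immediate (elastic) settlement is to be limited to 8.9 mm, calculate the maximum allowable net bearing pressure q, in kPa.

q ≈ 239 kPa

S_e = q·B·(1−ν²)/E_s · I_f  ⇒  q = S_e·E_s / (B·(1−ν²)·I_f).
q = 0.0089 × 32200 / (2 × 0.9375 × 0.64) = 238.8 kPa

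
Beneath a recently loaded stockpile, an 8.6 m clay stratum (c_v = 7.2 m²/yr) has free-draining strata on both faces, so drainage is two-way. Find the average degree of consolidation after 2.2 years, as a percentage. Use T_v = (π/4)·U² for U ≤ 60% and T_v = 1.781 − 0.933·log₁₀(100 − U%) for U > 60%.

Drainage path length: H_d = H/2 = 4.3 m (double drainage).
T_v = c_v·t/H_d² = 7.2×2.2/4.3² = 0.85668.
T_v = 0.85668 corresponds to the U > 60% branch:
U = 1 − 10^((1.781 − T_v)/0.933)/100 = 0.9021

U ≈ 90.2 %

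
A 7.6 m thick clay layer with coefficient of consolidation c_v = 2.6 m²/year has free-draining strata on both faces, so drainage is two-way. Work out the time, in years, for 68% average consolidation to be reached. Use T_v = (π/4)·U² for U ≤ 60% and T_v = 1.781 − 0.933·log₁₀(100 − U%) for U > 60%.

t ≈ 2.09 years

Drainage path length: H_d = H/2 = 3.8 m (double drainage).
U > 60%: T_v = 1.781 − 0.933·log₁₀(100 − 68) = 0.3767.
t = T_v·H_d²/c_v = 0.3767×3.8²/2.6 = 2.092 years.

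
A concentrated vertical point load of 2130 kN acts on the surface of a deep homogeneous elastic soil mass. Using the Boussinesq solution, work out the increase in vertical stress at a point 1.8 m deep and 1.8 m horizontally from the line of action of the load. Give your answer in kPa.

Boussinesq vertical stress below a point load on an elastic half-space:
Δσ_z = 3P/(2πz²) · [1 + (r/z)²]^(−5/2)
r/z = 1.8/1.8 = 1; [1+(r/z)²]^(−5/2) = 0.17678.
Δσ_z = 3×2130/(2π×1.8²) × 0.17678 = 313.89 × 0.17678 = 55.49 kPa

Δσ_z ≈ 55.5 kPa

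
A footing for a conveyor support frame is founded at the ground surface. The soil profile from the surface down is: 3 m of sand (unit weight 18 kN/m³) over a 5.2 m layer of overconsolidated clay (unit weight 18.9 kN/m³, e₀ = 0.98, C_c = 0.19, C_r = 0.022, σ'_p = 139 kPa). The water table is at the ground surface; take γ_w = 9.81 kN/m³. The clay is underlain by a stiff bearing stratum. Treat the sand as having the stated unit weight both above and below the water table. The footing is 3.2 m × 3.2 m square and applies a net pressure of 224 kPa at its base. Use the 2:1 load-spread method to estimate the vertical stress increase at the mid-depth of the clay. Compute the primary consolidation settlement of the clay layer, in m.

Mid-depth of clay below the ground surface: z = 3 + 5.2/2 = 5.6 m.
Total vertical stress at mid-clay: σ_v = 18×3 + 18.9×2.6 = 103.14 kPa.
Pore pressure: u = 9.81×(5.6 − 0) = 54.936 kPa.
Initial effective stress: σ'_0 = σ_v − u = 103.14 − 54.936 = 48.204 kPa.
Stress increase at mid-clay by the 2:1 spreading method:
Δσ = qBL/((B+z)(L+z)) = 224×3.2×3.2/((3.2+5.6)(3.2+5.6)) = 29.62 kPa
Final effective stress: σ'_f = 48.204 + 29.62 = 77.824 kPa.
σ'_f = 77.824 ≤ σ'_p = 139 kPa, so the clay remains overconsolidated and only the recompression index applies:
S_c = C_r·H/(1+e₀)·log₁₀(σ'_f/σ'_0) = 0.022×5.2/1.98×log₁₀(77.824/48.204)
    = 0.057779 × 0.20803 = 0.01202 m

S_c ≈ 0.012 m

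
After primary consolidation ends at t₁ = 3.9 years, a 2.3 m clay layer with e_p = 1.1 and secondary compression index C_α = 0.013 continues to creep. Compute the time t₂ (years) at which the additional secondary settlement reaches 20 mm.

S_s = C_α·H/(1+e_p)·log₁₀(t₂/t₁) ⇒ log₁₀(t₂/t₁) = S_s·(1+e_p)/(C_α·H).
log₁₀(t₂/t₁) = 0.02 × (1+1.1) / (0.013×2.3) = 1.405
t₂ = t₁ × 10^1.405 = 3.9 × 25.39 = 99.03 years

t₂ ≈ 99 years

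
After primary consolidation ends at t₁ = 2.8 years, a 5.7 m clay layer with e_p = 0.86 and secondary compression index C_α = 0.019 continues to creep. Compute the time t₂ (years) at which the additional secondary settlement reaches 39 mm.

t₂ ≈ 13.1 years

S_s = C_α·H/(1+e_p)·log₁₀(t₂/t₁) ⇒ log₁₀(t₂/t₁) = S_s·(1+e_p)/(C_α·H).
log₁₀(t₂/t₁) = 0.039 × (1+0.86) / (0.019×5.7) = 0.6698
t₂ = t₁ × 10^0.6698 = 2.8 × 4.675 = 13.09 years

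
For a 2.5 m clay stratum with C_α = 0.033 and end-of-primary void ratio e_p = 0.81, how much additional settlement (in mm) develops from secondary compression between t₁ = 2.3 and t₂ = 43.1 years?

Secondary compression: S_s = C_α·H/(1+e_p)·log₁₀(t₂/t₁)
S_s = 0.033×2.5/(1+0.81)×log₁₀(43.1/2.3)
    = 0.04558 × 1.273 = 0.05801 m

S_s ≈ 58 mm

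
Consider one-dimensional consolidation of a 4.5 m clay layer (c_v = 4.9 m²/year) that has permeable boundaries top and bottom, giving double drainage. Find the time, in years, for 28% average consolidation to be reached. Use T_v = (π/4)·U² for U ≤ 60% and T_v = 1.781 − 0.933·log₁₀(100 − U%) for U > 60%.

t ≈ 0.0636 years

Drainage path length: H_d = H/2 = 2.25 m (double drainage).
U ≤ 60%: T_v = (π/4)·U² = (π/4)×0.28² = 0.061575.
t = T_v·H_d²/c_v = 0.061575×2.25²/4.9 = 0.06362 years.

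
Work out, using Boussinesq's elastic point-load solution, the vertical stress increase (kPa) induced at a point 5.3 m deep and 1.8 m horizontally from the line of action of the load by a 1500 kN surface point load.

Δσ_z ≈ 19.4 kPa

Boussinesq vertical stress below a point load on an elastic half-space:
Δσ_z = 3P/(2πz²) · [1 + (r/z)²]^(−5/2)
r/z = 1.8/5.3 = 0.33962; [1+(r/z)²]^(−5/2) = 0.76116.
Δσ_z = 3×1500/(2π×5.3²) × 0.76116 = 25.497 × 0.76116 = 19.41 kPa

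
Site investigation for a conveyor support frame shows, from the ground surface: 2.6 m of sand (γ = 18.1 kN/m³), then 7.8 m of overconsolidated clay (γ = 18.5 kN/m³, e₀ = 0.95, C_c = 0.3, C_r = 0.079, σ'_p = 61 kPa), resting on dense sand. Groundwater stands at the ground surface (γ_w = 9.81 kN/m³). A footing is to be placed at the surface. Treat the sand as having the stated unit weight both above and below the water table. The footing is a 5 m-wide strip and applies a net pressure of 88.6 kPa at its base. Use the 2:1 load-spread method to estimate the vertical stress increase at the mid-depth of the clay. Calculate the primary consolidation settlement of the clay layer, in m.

Mid-depth of clay below the ground surface: z = 2.6 + 7.8/2 = 6.5 m.
Total vertical stress at mid-clay: σ_v = 18.1×2.6 + 18.5×3.9 = 119.21 kPa.
Pore pressure: u = 9.81×(6.5 − 0) = 63.765 kPa.
Initial effective stress: σ'_0 = σ_v − u = 119.21 − 63.765 = 55.445 kPa.
Stress increase at mid-clay by the 2:1 spreading method:
Δσ = qB/(B+z) = 88.6×5/(5+6.5) = 38.522 kPa
Final effective stress: σ'_f = 55.445 + 38.522 = 93.967 kPa.
σ'_f = 93.967 > σ'_p = 61 kPa, so the stress path crosses the preconsolidation pressure — recompression up to σ'_p, then virgin compression beyond:
S_c = H/(1+e₀)·[C_r·log₁₀(σ'_p/σ'_0) + C_c·log₁₀(σ'_f/σ'_p)]
    = 7.8/1.95 × [0.079×log₁₀(61/55.445) + 0.3×log₁₀(93.967/61)]
    = 4 × [0.0032759 + 0.056294] = 0.2383 m

S_c ≈ 0.238 m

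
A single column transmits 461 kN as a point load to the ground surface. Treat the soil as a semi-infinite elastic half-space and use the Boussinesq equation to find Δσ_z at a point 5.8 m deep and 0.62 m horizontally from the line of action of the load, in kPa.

Boussinesq vertical stress below a point load on an elastic half-space:
Δσ_z = 3P/(2πz²) · [1 + (r/z)²]^(−5/2)
r/z = 0.62/5.8 = 0.1069; [1+(r/z)²]^(−5/2) = 0.97199.
Δσ_z = 3×461/(2π×5.8²) × 0.97199 = 6.5431 × 0.97199 = 6.36 kPa

Δσ_z ≈ 6.36 kPa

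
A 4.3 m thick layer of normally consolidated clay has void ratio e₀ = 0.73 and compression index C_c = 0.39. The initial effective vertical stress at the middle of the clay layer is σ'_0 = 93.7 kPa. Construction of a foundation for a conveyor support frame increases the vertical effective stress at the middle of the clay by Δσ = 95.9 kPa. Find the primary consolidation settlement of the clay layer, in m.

Final effective stress: σ'_f = σ'_0 + Δσ = 93.7 + 95.9 = 189.6 kPa.
Normally consolidated clay, so the full stress increment lies on the virgin compression line:
S_c = C_c·H/(1+e₀)·log₁₀(σ'_f/σ'_0) = 0.39×4.3/(1+0.73)×log₁₀(189.6/93.7)
    = 0.96936 × 0.3061 = 0.2967 m

S_c ≈ 0.297 m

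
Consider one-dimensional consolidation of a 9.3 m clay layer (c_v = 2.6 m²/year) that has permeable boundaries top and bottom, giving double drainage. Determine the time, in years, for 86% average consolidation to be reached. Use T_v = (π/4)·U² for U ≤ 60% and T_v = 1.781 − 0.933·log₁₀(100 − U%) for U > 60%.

t ≈ 5.92 years

Drainage path length: H_d = H/2 = 4.65 m (double drainage).
U > 60%: T_v = 1.781 − 0.933·log₁₀(100 − 86) = 0.71166.
t = T_v·H_d²/c_v = 0.71166×4.65²/2.6 = 5.918 years.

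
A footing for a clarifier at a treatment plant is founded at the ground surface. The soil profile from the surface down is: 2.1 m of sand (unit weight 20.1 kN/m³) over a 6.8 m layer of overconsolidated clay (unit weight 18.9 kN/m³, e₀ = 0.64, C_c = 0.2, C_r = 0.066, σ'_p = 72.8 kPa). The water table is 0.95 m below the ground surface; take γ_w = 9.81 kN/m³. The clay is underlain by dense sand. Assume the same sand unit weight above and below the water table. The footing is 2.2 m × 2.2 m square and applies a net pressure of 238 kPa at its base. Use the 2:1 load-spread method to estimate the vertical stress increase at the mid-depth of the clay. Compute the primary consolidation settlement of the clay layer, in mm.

S_c ≈ 59 mm

Mid-depth of clay below the ground surface: z = 2.1 + 6.8/2 = 5.5 m.
Total vertical stress at mid-clay: σ_v = 20.1×2.1 + 18.9×3.4 = 106.47 kPa.
Pore pressure: u = 9.81×(5.5 − 0.95) = 44.636 kPa.
Initial effective stress: σ'_0 = σ_v − u = 106.47 − 44.636 = 61.834 kPa.
Stress increase at mid-clay by the 2:1 spreading method:
Δσ = qBL/((B+z)(L+z)) = 238×2.2×2.2/((2.2+5.5)(2.2+5.5)) = 19.429 kPa
Final effective stress: σ'_f = 61.834 + 19.429 = 81.263 kPa.
σ'_f = 81.263 > σ'_p = 72.8 kPa, so the stress path crosses the preconsolidation pressure — recompression up to σ'_p, then virgin compression beyond:
S_c = H/(1+e₀)·[C_r·log₁₀(σ'_p/σ'_0) + C_c·log₁₀(σ'_f/σ'_p)]
    = 6.8/1.64 × [0.066×log₁₀(72.8/61.834) + 0.2×log₁₀(81.263/72.8)]
    = 4.1463 × [0.0046797 + 0.0095523] = 0.05901 m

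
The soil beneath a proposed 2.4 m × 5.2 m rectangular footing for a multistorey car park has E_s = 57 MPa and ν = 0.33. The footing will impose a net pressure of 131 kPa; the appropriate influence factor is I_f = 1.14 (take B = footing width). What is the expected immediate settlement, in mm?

Immediate (elastic) settlement: S_e = q·B·(1−ν²)/E_s · I_f.
E_s = 57 MPa = 57000 kPa.
S_e = 131 × 2.4 × (1 − 0.33²) / 57000 × 1.14
    = 131 × 2.4 × 0.8911 / 57000 × 1.14
    = 0.005603 m = 5.603 mm

S_e ≈ 5.6 mm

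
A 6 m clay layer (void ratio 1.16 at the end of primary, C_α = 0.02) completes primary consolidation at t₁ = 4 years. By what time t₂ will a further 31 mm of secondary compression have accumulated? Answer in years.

S_s = C_α·H/(1+e_p)·log₁₀(t₂/t₁) ⇒ log₁₀(t₂/t₁) = S_s·(1+e_p)/(C_α·H).
log₁₀(t₂/t₁) = 0.031 × (1+1.16) / (0.02×6) = 0.558
t₂ = t₁ × 10^0.558 = 4 × 3.614 = 14.46 years

t₂ ≈ 14.5 years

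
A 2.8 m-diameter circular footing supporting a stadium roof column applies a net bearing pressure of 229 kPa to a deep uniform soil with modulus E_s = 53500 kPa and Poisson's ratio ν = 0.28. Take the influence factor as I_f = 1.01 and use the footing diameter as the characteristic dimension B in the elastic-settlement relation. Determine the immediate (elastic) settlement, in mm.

S_e ≈ 11.2 mm

Immediate (elastic) settlement: S_e = q·B·(1−ν²)/E_s · I_f.
S_e = 229 × 2.8 × (1 − 0.28²) / 53500 × 1.01
    = 229 × 2.8 × 0.9216 / 53500 × 1.01
    = 0.01116 m = 11.16 mm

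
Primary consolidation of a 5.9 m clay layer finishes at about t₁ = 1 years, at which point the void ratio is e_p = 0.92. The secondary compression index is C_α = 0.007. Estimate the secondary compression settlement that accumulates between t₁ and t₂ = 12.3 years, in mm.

S_s ≈ 23.4 mm

Secondary compression: S_s = C_α·H/(1+e_p)·log₁₀(t₂/t₁)
S_s = 0.007×5.9/(1+0.92)×log₁₀(12.3/1)
    = 0.02151 × 1.09 = 0.02344 m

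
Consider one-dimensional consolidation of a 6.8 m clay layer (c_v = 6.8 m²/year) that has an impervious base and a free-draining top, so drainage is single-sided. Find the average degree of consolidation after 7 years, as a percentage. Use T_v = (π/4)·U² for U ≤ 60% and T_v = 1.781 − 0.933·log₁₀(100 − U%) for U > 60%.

Drainage path length: H_d = H = 6.8 m (single drainage).
T_v = c_v·t/H_d² = 6.8×7/6.8² = 1.0294.
T_v = 1.0294 corresponds to the U > 60% branch:
U = 1 − 10^((1.781 − T_v)/0.933)/100 = 0.9361

U ≈ 93.6 %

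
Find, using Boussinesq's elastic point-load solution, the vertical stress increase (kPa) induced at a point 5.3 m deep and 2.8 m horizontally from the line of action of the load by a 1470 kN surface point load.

Boussinesq vertical stress below a point load on an elastic half-space:
Δσ_z = 3P/(2πz²) · [1 + (r/z)²]^(−5/2)
r/z = 2.8/5.3 = 0.5283; [1+(r/z)²]^(−5/2) = 0.54043.
Δσ_z = 3×1470/(2π×5.3²) × 0.54043 = 24.987 × 0.54043 = 13.5 kPa

Δσ_z ≈ 13.5 kPa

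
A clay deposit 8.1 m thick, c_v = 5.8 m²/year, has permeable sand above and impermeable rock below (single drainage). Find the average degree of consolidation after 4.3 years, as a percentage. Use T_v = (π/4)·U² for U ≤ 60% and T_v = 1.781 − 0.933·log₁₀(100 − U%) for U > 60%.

U ≈ 68.3 %

Drainage path length: H_d = H = 8.1 m (single drainage).
T_v = c_v·t/H_d² = 5.8×4.3/8.1² = 0.38012.
T_v = 0.38012 corresponds to the U > 60% branch:
U = 1 − 10^((1.781 − T_v)/0.933)/100 = 0.6827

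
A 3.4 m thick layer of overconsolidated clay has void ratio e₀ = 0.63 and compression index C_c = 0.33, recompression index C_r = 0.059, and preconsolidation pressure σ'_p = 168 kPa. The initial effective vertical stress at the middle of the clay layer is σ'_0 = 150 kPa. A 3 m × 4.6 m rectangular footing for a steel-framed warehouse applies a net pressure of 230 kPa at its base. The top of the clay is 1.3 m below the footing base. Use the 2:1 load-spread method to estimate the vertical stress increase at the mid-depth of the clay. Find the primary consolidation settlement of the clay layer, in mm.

Mid-depth of clay below the footing base: z = 1.3 + 3.4/2 = 3 m.
Stress increase at mid-clay by the 2:1 spreading method:
Δσ = qBL/((B+z)(L+z)) = 230×3×4.6/((3+3)(4.6+3)) = 69.605 kPa
Final effective stress: σ'_f = 150 + 69.605 = 219.61 kPa.
σ'_f = 219.61 > σ'_p = 168 kPa, so the stress path crosses the preconsolidation pressure — recompression up to σ'_p, then virgin compression beyond:
S_c = H/(1+e₀)·[C_r·log₁₀(σ'_p/σ'_0) + C_c·log₁₀(σ'_f/σ'_p)]
    = 3.4/1.63 × [0.059×log₁₀(168/150) + 0.33×log₁₀(219.61/168)]
    = 2.0859 × [0.0029039 + 0.038393] = 0.08614 m

S_c ≈ 86.1 mm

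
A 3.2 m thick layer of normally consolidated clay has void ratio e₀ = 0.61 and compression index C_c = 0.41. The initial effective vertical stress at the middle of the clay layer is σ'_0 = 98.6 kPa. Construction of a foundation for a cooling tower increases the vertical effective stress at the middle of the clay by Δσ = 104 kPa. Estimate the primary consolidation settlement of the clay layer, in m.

Final effective stress: σ'_f = σ'_0 + Δσ = 98.6 + 104 = 202.6 kPa.
Normally consolidated clay, so the full stress increment lies on the virgin compression line:
S_c = C_c·H/(1+e₀)·log₁₀(σ'_f/σ'_0) = 0.41×3.2/(1+0.61)×log₁₀(202.6/98.6)
    = 0.81491 × 0.31276 = 0.2549 m

S_c ≈ 0.255 m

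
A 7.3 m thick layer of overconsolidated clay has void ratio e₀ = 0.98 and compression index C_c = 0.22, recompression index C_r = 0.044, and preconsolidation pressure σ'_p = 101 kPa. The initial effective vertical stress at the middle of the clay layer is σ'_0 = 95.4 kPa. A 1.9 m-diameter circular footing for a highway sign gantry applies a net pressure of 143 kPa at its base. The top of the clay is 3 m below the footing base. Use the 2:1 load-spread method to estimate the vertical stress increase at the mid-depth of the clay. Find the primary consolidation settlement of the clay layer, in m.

S_c ≈ 0.00907 m

Mid-depth of clay below the footing base: z = 3 + 7.3/2 = 6.65 m.
Stress increase at mid-clay by the 2:1 spreading method:
Δσ ≈ qD²/(D+z)² = 143×1.9²/(1.9+6.65)² = 7.0617 kPa
Final effective stress: σ'_f = 95.4 + 7.0617 = 102.46 kPa.
σ'_f = 102.46 > σ'_p = 101 kPa, so the stress path crosses the preconsolidation pressure — recompression up to σ'_p, then virgin compression beyond:
S_c = H/(1+e₀)·[C_r·log₁₀(σ'_p/σ'_0) + C_c·log₁₀(σ'_f/σ'_p)]
    = 7.3/1.98 × [0.044×log₁₀(101/95.4) + 0.22×log₁₀(102.46/101)]
    = 3.6869 × [0.00109 + 0.0013713] = 0.009075 m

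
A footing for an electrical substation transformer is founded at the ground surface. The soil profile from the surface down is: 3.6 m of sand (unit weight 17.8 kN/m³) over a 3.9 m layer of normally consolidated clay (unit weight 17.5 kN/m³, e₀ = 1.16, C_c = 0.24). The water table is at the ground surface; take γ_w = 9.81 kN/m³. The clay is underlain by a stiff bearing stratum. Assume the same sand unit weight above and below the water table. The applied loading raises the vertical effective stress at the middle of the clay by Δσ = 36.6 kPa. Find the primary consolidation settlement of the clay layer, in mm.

Mid-depth of clay below the ground surface: z = 3.6 + 3.9/2 = 5.55 m.
Total vertical stress at mid-clay: σ_v = 17.8×3.6 + 17.5×1.95 = 98.205 kPa.
Pore pressure: u = 9.81×(5.55 − 0) = 54.446 kPa.
Initial effective stress: σ'_0 = σ_v − u = 98.205 − 54.446 = 43.759 kPa.
Final effective stress: σ'_f = σ'_0 + Δσ = 43.759 + 36.6 = 80.359 kPa.
Normally consolidated clay, so the full stress increment lies on the virgin compression line:
S_c = C_c·H/(1+e₀)·log₁₀(σ'_f/σ'_0) = 0.24×3.9/(1+1.16)×log₁₀(80.359/43.759)
    = 0.43333 × 0.26397 = 0.1144 m

S_c ≈ 114 mm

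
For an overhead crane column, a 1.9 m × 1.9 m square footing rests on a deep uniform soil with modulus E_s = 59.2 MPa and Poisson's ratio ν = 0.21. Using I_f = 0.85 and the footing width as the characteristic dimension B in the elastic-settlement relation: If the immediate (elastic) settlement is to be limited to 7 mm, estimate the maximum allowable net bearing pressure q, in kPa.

E_s = 59.2 MPa = 59200 kPa.
S_e = q·B·(1−ν²)/E_s · I_f  ⇒  q = S_e·E_s / (B·(1−ν²)·I_f).
q = 0.007 × 59200 / (1.9 × 0.9559 × 0.85) = 268.4 kPa

q ≈ 268 kPa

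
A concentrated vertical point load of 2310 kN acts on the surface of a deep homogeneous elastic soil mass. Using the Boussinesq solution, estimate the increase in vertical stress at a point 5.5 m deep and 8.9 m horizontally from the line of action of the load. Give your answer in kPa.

Boussinesq vertical stress below a point load on an elastic half-space:
Δσ_z = 3P/(2πz²) · [1 + (r/z)²]^(−5/2)
r/z = 8.9/5.5 = 1.6182; [1+(r/z)²]^(−5/2) = 0.040149.
Δσ_z = 3×2310/(2π×5.5²) × 0.040149 = 36.461 × 0.040149 = 1.464 kPa

Δσ_z ≈ 1.46 kPa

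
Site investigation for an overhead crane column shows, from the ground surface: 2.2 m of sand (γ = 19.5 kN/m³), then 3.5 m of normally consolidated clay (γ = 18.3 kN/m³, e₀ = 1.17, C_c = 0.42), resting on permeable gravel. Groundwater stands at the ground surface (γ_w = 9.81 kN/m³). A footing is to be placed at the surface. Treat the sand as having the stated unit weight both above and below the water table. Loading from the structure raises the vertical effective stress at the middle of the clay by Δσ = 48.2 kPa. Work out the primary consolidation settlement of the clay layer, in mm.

Mid-depth of clay below the ground surface: z = 2.2 + 3.5/2 = 3.95 m.
Total vertical stress at mid-clay: σ_v = 19.5×2.2 + 18.3×1.75 = 74.925 kPa.
Pore pressure: u = 9.81×(3.95 − 0) = 38.75 kPa.
Initial effective stress: σ'_0 = σ_v − u = 74.925 − 38.75 = 36.175 kPa.
Final effective stress: σ'_f = σ'_0 + Δσ = 36.175 + 48.2 = 84.375 kPa.
Normally consolidated clay, so the full stress increment lies on the virgin compression line:
S_c = C_c·H/(1+e₀)·log₁₀(σ'_f/σ'_0) = 0.42×3.5/(1+1.17)×log₁₀(84.375/36.175)
    = 0.67742 × 0.36781 = 0.2492 m

S_c ≈ 249 mm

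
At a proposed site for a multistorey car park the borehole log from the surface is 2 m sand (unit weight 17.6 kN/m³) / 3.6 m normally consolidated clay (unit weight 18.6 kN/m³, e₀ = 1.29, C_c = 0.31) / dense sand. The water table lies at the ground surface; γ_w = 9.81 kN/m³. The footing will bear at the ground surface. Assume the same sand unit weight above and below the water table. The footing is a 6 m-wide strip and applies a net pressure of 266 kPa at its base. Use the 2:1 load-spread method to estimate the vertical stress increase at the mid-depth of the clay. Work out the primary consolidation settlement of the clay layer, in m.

Mid-depth of clay below the ground surface: z = 2 + 3.6/2 = 3.8 m.
Total vertical stress at mid-clay: σ_v = 17.6×2 + 18.6×1.8 = 68.68 kPa.
Pore pressure: u = 9.81×(3.8 − 0) = 37.278 kPa.
Initial effective stress: σ'_0 = σ_v − u = 68.68 − 37.278 = 31.402 kPa.
Stress increase at mid-clay by the 2:1 spreading method:
Δσ = qB/(B+z) = 266×6/(6+3.8) = 162.86 kPa
Final effective stress: σ'_f = σ'_0 + Δσ = 31.402 + 162.86 = 194.26 kPa.
Normally consolidated clay, so the full stress increment lies on the virgin compression line:
S_c = C_c·H/(1+e₀)·log₁₀(σ'_f/σ'_0) = 0.31×3.6/(1+1.29)×log₁₀(194.26/31.402)
    = 0.48734 × 0.79143 = 0.3857 m

S_c ≈ 0.386 m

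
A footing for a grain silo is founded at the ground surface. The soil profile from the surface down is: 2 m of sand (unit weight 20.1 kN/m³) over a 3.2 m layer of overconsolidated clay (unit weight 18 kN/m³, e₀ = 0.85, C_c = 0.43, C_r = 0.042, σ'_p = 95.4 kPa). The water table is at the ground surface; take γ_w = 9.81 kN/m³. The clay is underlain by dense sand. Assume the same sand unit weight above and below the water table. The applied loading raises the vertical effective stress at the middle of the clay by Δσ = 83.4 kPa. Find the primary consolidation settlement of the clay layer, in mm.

Mid-depth of clay below the ground surface: z = 2 + 3.2/2 = 3.6 m.
Total vertical stress at mid-clay: σ_v = 20.1×2 + 18×1.6 = 69 kPa.
Pore pressure: u = 9.81×(3.6 − 0) = 35.316 kPa.
Initial effective stress: σ'_0 = σ_v − u = 69 − 35.316 = 33.684 kPa.
Final effective stress: σ'_f = 33.684 + 83.4 = 117.08 kPa.
σ'_f = 117.08 > σ'_p = 95.4 kPa, so the stress path crosses the preconsolidation pressure — recompression up to σ'_p, then virgin compression beyond:
S_c = H/(1+e₀)·[C_r·log₁₀(σ'_p/σ'_0) + C_c·log₁₀(σ'_f/σ'_p)]
    = 3.2/1.85 × [0.042×log₁₀(95.4/33.684) + 0.43×log₁₀(117.08/95.4)]
    = 1.7297 × [0.018989 + 0.038242] = 0.09899 m

S_c ≈ 99 mm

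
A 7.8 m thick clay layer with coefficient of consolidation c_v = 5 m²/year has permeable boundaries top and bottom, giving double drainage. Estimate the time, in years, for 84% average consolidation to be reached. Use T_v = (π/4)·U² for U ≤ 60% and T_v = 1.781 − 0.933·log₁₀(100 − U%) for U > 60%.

t ≈ 2 years

Drainage path length: H_d = H/2 = 3.9 m (double drainage).
U > 60%: T_v = 1.781 − 0.933·log₁₀(100 − 84) = 0.65756.
t = T_v·H_d²/c_v = 0.65756×3.9²/5 = 2 years.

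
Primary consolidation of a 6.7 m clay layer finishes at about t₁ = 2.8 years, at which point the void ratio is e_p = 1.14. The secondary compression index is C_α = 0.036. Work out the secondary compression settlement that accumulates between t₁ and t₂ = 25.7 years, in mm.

S_s ≈ 109 mm

Secondary compression: S_s = C_α·H/(1+e_p)·log₁₀(t₂/t₁)
S_s = 0.036×6.7/(1+1.14)×log₁₀(25.7/2.8)
    = 0.1127 × 0.9628 = 0.1085 m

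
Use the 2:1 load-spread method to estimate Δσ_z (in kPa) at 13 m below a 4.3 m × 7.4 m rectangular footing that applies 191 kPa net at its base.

By the 2:1 method the load spreads at 1 horizontal : 2 vertical, so at depth z the loaded area has grown by z in each plan dimension:
Δσ = qBL/((B+z)(L+z)) = 191×4.3×7.4/((4.3+13)(7.4+13)) = 17.221 kPa

Δσ_z ≈ 17.2 kPa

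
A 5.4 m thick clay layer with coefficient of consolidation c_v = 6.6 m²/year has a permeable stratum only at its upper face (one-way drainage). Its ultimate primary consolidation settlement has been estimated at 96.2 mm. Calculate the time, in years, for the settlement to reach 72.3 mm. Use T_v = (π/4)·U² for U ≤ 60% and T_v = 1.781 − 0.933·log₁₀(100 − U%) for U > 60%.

t ≈ 2.12 years

Drainage path length: H_d = H = 5.4 m (single drainage).
U = S(t)/S_ult = 72.3/96.2 = 0.7516.
U > 60%: T_v = 1.781 − 0.933·log₁₀(100 − 75.156) = 0.47926.
t = T_v·H_d²/c_v = 0.47926×5.4²/6.6 = 2.117 years.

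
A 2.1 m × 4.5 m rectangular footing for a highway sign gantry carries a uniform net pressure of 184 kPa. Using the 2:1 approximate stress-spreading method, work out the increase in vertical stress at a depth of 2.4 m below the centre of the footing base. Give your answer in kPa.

Δσ_z ≈ 56 kPa

By the 2:1 method the load spreads at 1 horizontal : 2 vertical, so at depth z the loaded area has grown by z in each plan dimension:
Δσ = qBL/((B+z)(L+z)) = 184×2.1×4.5/((2.1+2.4)(4.5+2.4)) = 56 kPa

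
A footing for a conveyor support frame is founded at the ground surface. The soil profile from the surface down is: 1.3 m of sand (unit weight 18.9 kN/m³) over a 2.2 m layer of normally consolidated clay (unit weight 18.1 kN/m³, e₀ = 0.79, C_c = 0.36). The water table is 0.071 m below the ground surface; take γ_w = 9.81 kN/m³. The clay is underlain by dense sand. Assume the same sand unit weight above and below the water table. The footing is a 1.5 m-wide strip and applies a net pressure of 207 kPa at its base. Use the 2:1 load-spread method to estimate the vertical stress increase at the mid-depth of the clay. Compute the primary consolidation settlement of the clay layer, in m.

S_c ≈ 0.297 m

Mid-depth of clay below the ground surface: z = 1.3 + 2.2/2 = 2.4 m.
Total vertical stress at mid-clay: σ_v = 18.9×1.3 + 18.1×1.1 = 44.48 kPa.
Pore pressure: u = 9.81×(2.4 − 0.071) = 22.847 kPa.
Initial effective stress: σ'_0 = σ_v − u = 44.48 − 22.847 = 21.633 kPa.
Stress increase at mid-clay by the 2:1 spreading method:
Δσ = qB/(B+z) = 207×1.5/(1.5+2.4) = 79.615 kPa
Final effective stress: σ'_f = σ'_0 + Δσ = 21.633 + 79.615 = 101.25 kPa.
Normally consolidated clay, so the full stress increment lies on the virgin compression line:
S_c = C_c·H/(1+e₀)·log₁₀(σ'_f/σ'_0) = 0.36×2.2/(1+0.79)×log₁₀(101.25/21.633)
    = 0.44246 × 0.67028 = 0.2966 m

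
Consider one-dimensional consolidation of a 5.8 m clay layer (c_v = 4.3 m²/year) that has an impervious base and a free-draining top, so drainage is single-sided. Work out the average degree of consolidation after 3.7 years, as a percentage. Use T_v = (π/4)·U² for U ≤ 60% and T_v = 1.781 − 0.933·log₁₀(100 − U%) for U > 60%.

U ≈ 74.8 %

Drainage path length: H_d = H = 5.8 m (single drainage).
T_v = c_v·t/H_d² = 4.3×3.7/5.8² = 0.47295.
T_v = 0.47295 corresponds to the U > 60% branch:
U = 1 − 10^((1.781 − T_v)/0.933)/100 = 0.7477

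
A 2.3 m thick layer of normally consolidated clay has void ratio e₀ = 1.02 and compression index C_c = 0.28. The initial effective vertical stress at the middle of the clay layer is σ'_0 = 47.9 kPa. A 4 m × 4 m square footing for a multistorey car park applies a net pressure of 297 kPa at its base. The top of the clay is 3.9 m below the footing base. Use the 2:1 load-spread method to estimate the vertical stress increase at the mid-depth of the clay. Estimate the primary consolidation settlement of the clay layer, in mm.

Mid-depth of clay below the footing base: z = 3.9 + 2.3/2 = 5.05 m.
Stress increase at mid-clay by the 2:1 spreading method:
Δσ = qBL/((B+z)(L+z)) = 297×4×4/((4+5.05)(4+5.05)) = 58.02 kPa
Final effective stress: σ'_f = σ'_0 + Δσ = 47.9 + 58.02 = 105.92 kPa.
Normally consolidated clay, so the full stress increment lies on the virgin compression line:
S_c = C_c·H/(1+e₀)·log₁₀(σ'_f/σ'_0) = 0.28×2.3/(1+1.02)×log₁₀(105.92/47.9)
    = 0.31881 × 0.34464 = 0.1099 m

S_c ≈ 110 mm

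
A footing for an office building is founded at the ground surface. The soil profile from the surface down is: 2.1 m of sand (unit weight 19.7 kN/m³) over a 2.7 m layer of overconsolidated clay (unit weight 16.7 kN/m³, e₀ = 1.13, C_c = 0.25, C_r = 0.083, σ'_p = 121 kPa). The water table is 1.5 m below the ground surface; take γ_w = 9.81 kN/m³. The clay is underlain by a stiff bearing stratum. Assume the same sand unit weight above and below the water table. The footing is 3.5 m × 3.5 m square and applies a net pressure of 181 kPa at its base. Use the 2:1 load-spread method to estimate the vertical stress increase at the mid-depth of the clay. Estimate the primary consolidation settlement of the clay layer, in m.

Mid-depth of clay below the ground surface: z = 2.1 + 2.7/2 = 3.45 m.
Total vertical stress at mid-clay: σ_v = 19.7×2.1 + 16.7×1.35 = 63.915 kPa.
Pore pressure: u = 9.81×(3.45 − 1.5) = 19.13 kPa.
Initial effective stress: σ'_0 = σ_v − u = 63.915 − 19.13 = 44.785 kPa.
Stress increase at mid-clay by the 2:1 spreading method:
Δσ = qBL/((B+z)(L+z)) = 181×3.5×3.5/((3.5+3.45)(3.5+3.45)) = 45.903 kPa
Final effective stress: σ'_f = 44.785 + 45.903 = 90.688 kPa.
σ'_f = 90.688 ≤ σ'_p = 121 kPa, so the clay remains overconsolidated and only the recompression index applies:
S_c = C_r·H/(1+e₀)·log₁₀(σ'_f/σ'_0) = 0.083×2.7/2.13×log₁₀(90.688/44.785)
    = 0.10521 × 0.30642 = 0.03224 m

S_c ≈ 0.0322 m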